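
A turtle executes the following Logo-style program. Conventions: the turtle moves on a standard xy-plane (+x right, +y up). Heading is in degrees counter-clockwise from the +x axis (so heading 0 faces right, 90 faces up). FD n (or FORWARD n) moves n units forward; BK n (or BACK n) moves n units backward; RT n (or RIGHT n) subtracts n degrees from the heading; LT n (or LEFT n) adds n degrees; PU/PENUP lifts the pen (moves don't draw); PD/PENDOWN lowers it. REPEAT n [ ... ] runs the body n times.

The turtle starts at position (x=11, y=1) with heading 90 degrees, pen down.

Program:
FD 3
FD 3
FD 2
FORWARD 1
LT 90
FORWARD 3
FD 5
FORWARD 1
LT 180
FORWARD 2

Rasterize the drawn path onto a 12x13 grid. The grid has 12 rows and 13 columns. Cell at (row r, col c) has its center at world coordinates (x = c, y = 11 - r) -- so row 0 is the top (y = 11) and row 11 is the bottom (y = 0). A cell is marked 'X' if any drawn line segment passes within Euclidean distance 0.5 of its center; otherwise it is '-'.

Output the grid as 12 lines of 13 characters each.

Segment 0: (11,1) -> (11,4)
Segment 1: (11,4) -> (11,7)
Segment 2: (11,7) -> (11,9)
Segment 3: (11,9) -> (11,10)
Segment 4: (11,10) -> (8,10)
Segment 5: (8,10) -> (3,10)
Segment 6: (3,10) -> (2,10)
Segment 7: (2,10) -> (4,10)

Answer: -------------
--XXXXXXXXXX-
-----------X-
-----------X-
-----------X-
-----------X-
-----------X-
-----------X-
-----------X-
-----------X-
-----------X-
-------------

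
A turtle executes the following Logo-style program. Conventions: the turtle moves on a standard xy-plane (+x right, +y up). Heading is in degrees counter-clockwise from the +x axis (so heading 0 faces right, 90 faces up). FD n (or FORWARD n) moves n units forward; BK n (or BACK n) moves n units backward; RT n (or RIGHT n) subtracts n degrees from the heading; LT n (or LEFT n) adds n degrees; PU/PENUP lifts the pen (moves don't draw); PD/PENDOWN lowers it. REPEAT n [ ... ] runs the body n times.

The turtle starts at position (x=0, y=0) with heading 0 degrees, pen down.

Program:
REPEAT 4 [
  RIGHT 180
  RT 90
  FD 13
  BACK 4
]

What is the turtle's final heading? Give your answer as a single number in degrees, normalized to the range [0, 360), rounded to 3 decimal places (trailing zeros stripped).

Executing turtle program step by step:
Start: pos=(0,0), heading=0, pen down
REPEAT 4 [
  -- iteration 1/4 --
  RT 180: heading 0 -> 180
  RT 90: heading 180 -> 90
  FD 13: (0,0) -> (0,13) [heading=90, draw]
  BK 4: (0,13) -> (0,9) [heading=90, draw]
  -- iteration 2/4 --
  RT 180: heading 90 -> 270
  RT 90: heading 270 -> 180
  FD 13: (0,9) -> (-13,9) [heading=180, draw]
  BK 4: (-13,9) -> (-9,9) [heading=180, draw]
  -- iteration 3/4 --
  RT 180: heading 180 -> 0
  RT 90: heading 0 -> 270
  FD 13: (-9,9) -> (-9,-4) [heading=270, draw]
  BK 4: (-9,-4) -> (-9,0) [heading=270, draw]
  -- iteration 4/4 --
  RT 180: heading 270 -> 90
  RT 90: heading 90 -> 0
  FD 13: (-9,0) -> (4,0) [heading=0, draw]
  BK 4: (4,0) -> (0,0) [heading=0, draw]
]
Final: pos=(0,0), heading=0, 8 segment(s) drawn

Answer: 0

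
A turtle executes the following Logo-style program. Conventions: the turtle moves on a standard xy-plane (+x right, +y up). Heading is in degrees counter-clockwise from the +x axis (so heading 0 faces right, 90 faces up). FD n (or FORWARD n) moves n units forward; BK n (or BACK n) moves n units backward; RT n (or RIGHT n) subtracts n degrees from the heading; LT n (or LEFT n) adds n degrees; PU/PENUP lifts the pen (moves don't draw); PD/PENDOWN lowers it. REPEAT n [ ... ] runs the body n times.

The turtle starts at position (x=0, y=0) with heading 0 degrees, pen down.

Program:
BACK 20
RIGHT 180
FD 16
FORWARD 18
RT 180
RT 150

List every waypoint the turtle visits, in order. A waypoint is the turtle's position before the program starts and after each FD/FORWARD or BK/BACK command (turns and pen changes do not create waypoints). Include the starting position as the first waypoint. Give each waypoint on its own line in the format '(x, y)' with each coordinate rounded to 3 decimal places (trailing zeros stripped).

Answer: (0, 0)
(-20, 0)
(-36, 0)
(-54, 0)

Derivation:
Executing turtle program step by step:
Start: pos=(0,0), heading=0, pen down
BK 20: (0,0) -> (-20,0) [heading=0, draw]
RT 180: heading 0 -> 180
FD 16: (-20,0) -> (-36,0) [heading=180, draw]
FD 18: (-36,0) -> (-54,0) [heading=180, draw]
RT 180: heading 180 -> 0
RT 150: heading 0 -> 210
Final: pos=(-54,0), heading=210, 3 segment(s) drawn
Waypoints (4 total):
(0, 0)
(-20, 0)
(-36, 0)
(-54, 0)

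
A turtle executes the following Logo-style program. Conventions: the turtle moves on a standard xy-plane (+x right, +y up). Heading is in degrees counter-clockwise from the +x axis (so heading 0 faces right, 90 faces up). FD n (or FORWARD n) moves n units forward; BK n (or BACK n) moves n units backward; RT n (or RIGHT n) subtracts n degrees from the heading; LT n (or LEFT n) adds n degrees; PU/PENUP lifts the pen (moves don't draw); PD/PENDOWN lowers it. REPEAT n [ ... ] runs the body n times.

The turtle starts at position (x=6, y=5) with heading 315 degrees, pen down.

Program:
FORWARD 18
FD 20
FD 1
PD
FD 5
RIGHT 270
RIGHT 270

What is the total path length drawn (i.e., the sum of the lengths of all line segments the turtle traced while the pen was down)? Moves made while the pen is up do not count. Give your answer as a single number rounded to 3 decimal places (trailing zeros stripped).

Answer: 44

Derivation:
Executing turtle program step by step:
Start: pos=(6,5), heading=315, pen down
FD 18: (6,5) -> (18.728,-7.728) [heading=315, draw]
FD 20: (18.728,-7.728) -> (32.87,-21.87) [heading=315, draw]
FD 1: (32.87,-21.87) -> (33.577,-22.577) [heading=315, draw]
PD: pen down
FD 5: (33.577,-22.577) -> (37.113,-26.113) [heading=315, draw]
RT 270: heading 315 -> 45
RT 270: heading 45 -> 135
Final: pos=(37.113,-26.113), heading=135, 4 segment(s) drawn

Segment lengths:
  seg 1: (6,5) -> (18.728,-7.728), length = 18
  seg 2: (18.728,-7.728) -> (32.87,-21.87), length = 20
  seg 3: (32.87,-21.87) -> (33.577,-22.577), length = 1
  seg 4: (33.577,-22.577) -> (37.113,-26.113), length = 5
Total = 44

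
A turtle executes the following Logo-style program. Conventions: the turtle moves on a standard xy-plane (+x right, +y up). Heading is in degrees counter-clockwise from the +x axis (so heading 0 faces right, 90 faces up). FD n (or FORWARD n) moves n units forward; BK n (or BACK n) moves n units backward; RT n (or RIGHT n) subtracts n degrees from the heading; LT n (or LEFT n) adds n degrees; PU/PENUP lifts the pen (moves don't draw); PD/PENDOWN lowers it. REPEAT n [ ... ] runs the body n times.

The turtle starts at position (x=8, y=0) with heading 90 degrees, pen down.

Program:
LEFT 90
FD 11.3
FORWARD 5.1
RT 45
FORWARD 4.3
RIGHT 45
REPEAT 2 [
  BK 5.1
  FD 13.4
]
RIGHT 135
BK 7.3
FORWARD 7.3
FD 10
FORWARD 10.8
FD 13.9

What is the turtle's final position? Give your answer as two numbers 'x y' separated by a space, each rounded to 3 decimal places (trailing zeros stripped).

Executing turtle program step by step:
Start: pos=(8,0), heading=90, pen down
LT 90: heading 90 -> 180
FD 11.3: (8,0) -> (-3.3,0) [heading=180, draw]
FD 5.1: (-3.3,0) -> (-8.4,0) [heading=180, draw]
RT 45: heading 180 -> 135
FD 4.3: (-8.4,0) -> (-11.441,3.041) [heading=135, draw]
RT 45: heading 135 -> 90
REPEAT 2 [
  -- iteration 1/2 --
  BK 5.1: (-11.441,3.041) -> (-11.441,-2.059) [heading=90, draw]
  FD 13.4: (-11.441,-2.059) -> (-11.441,11.341) [heading=90, draw]
  -- iteration 2/2 --
  BK 5.1: (-11.441,11.341) -> (-11.441,6.241) [heading=90, draw]
  FD 13.4: (-11.441,6.241) -> (-11.441,19.641) [heading=90, draw]
]
RT 135: heading 90 -> 315
BK 7.3: (-11.441,19.641) -> (-16.602,24.802) [heading=315, draw]
FD 7.3: (-16.602,24.802) -> (-11.441,19.641) [heading=315, draw]
FD 10: (-11.441,19.641) -> (-4.369,12.569) [heading=315, draw]
FD 10.8: (-4.369,12.569) -> (3.267,4.933) [heading=315, draw]
FD 13.9: (3.267,4.933) -> (13.096,-4.896) [heading=315, draw]
Final: pos=(13.096,-4.896), heading=315, 12 segment(s) drawn

Answer: 13.096 -4.896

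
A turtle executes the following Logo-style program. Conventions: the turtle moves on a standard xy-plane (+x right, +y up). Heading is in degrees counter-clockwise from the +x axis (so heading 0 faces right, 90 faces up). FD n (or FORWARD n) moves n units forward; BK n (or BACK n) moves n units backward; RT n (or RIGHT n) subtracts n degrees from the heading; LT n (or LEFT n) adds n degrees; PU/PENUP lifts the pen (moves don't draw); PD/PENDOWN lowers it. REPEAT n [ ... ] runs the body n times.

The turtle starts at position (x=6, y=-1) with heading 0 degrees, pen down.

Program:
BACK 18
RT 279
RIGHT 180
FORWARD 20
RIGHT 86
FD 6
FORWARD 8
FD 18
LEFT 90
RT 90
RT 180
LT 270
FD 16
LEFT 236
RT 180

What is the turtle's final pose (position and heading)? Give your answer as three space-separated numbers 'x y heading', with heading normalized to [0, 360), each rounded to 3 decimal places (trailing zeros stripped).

Executing turtle program step by step:
Start: pos=(6,-1), heading=0, pen down
BK 18: (6,-1) -> (-12,-1) [heading=0, draw]
RT 279: heading 0 -> 81
RT 180: heading 81 -> 261
FD 20: (-12,-1) -> (-15.129,-20.754) [heading=261, draw]
RT 86: heading 261 -> 175
FD 6: (-15.129,-20.754) -> (-21.106,-20.231) [heading=175, draw]
FD 8: (-21.106,-20.231) -> (-29.075,-19.534) [heading=175, draw]
FD 18: (-29.075,-19.534) -> (-47.007,-17.965) [heading=175, draw]
LT 90: heading 175 -> 265
RT 90: heading 265 -> 175
RT 180: heading 175 -> 355
LT 270: heading 355 -> 265
FD 16: (-47.007,-17.965) -> (-48.401,-33.904) [heading=265, draw]
LT 236: heading 265 -> 141
RT 180: heading 141 -> 321
Final: pos=(-48.401,-33.904), heading=321, 6 segment(s) drawn

Answer: -48.401 -33.904 321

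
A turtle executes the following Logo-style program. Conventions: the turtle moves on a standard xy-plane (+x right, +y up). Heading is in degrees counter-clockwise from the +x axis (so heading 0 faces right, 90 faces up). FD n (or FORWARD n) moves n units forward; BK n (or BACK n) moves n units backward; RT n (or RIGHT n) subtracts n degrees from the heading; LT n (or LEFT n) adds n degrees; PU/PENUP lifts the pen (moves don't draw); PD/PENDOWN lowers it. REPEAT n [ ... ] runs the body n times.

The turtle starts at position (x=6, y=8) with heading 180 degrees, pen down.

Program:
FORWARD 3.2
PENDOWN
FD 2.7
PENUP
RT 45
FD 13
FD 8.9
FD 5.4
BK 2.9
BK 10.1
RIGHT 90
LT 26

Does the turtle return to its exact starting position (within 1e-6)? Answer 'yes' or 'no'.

Answer: no

Derivation:
Executing turtle program step by step:
Start: pos=(6,8), heading=180, pen down
FD 3.2: (6,8) -> (2.8,8) [heading=180, draw]
PD: pen down
FD 2.7: (2.8,8) -> (0.1,8) [heading=180, draw]
PU: pen up
RT 45: heading 180 -> 135
FD 13: (0.1,8) -> (-9.092,17.192) [heading=135, move]
FD 8.9: (-9.092,17.192) -> (-15.386,23.486) [heading=135, move]
FD 5.4: (-15.386,23.486) -> (-19.204,27.304) [heading=135, move]
BK 2.9: (-19.204,27.304) -> (-17.153,25.253) [heading=135, move]
BK 10.1: (-17.153,25.253) -> (-10.012,18.112) [heading=135, move]
RT 90: heading 135 -> 45
LT 26: heading 45 -> 71
Final: pos=(-10.012,18.112), heading=71, 2 segment(s) drawn

Start position: (6, 8)
Final position: (-10.012, 18.112)
Distance = 18.937; >= 1e-6 -> NOT closed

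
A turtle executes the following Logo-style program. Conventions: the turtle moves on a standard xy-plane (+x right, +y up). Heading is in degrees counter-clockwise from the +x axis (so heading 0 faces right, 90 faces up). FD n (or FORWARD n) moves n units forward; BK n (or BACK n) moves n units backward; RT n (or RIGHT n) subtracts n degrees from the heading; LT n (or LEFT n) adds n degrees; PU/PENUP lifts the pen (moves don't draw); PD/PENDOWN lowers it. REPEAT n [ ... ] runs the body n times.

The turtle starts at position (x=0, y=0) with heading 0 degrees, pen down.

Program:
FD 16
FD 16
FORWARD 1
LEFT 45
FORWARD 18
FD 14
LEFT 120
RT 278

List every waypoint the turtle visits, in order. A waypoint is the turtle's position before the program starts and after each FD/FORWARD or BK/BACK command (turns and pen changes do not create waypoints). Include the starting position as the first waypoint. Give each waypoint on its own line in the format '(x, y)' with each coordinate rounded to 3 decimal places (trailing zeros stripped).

Executing turtle program step by step:
Start: pos=(0,0), heading=0, pen down
FD 16: (0,0) -> (16,0) [heading=0, draw]
FD 16: (16,0) -> (32,0) [heading=0, draw]
FD 1: (32,0) -> (33,0) [heading=0, draw]
LT 45: heading 0 -> 45
FD 18: (33,0) -> (45.728,12.728) [heading=45, draw]
FD 14: (45.728,12.728) -> (55.627,22.627) [heading=45, draw]
LT 120: heading 45 -> 165
RT 278: heading 165 -> 247
Final: pos=(55.627,22.627), heading=247, 5 segment(s) drawn
Waypoints (6 total):
(0, 0)
(16, 0)
(32, 0)
(33, 0)
(45.728, 12.728)
(55.627, 22.627)

Answer: (0, 0)
(16, 0)
(32, 0)
(33, 0)
(45.728, 12.728)
(55.627, 22.627)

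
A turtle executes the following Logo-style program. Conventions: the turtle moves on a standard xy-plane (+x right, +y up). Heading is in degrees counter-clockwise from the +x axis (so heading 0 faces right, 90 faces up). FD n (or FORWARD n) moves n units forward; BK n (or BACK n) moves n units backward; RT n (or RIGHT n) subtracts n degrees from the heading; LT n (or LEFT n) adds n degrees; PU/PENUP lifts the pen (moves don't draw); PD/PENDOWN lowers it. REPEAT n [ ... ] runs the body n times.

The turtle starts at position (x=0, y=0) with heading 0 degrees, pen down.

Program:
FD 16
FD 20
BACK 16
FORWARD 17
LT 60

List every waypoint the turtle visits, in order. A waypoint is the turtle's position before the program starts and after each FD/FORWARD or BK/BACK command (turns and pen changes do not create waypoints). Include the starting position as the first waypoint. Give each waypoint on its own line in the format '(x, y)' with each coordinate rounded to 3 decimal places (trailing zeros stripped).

Executing turtle program step by step:
Start: pos=(0,0), heading=0, pen down
FD 16: (0,0) -> (16,0) [heading=0, draw]
FD 20: (16,0) -> (36,0) [heading=0, draw]
BK 16: (36,0) -> (20,0) [heading=0, draw]
FD 17: (20,0) -> (37,0) [heading=0, draw]
LT 60: heading 0 -> 60
Final: pos=(37,0), heading=60, 4 segment(s) drawn
Waypoints (5 total):
(0, 0)
(16, 0)
(36, 0)
(20, 0)
(37, 0)

Answer: (0, 0)
(16, 0)
(36, 0)
(20, 0)
(37, 0)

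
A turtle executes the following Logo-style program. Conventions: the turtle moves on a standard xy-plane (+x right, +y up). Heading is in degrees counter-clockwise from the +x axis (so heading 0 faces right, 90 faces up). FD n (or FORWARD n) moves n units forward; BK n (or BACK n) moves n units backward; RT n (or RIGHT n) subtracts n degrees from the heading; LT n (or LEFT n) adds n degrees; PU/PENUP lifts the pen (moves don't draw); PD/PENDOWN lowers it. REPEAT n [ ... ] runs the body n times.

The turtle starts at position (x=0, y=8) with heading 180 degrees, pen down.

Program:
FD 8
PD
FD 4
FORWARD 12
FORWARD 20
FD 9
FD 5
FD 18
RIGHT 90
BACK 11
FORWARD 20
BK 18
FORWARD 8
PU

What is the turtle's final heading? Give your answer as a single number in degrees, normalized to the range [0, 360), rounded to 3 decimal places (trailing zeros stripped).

Answer: 90

Derivation:
Executing turtle program step by step:
Start: pos=(0,8), heading=180, pen down
FD 8: (0,8) -> (-8,8) [heading=180, draw]
PD: pen down
FD 4: (-8,8) -> (-12,8) [heading=180, draw]
FD 12: (-12,8) -> (-24,8) [heading=180, draw]
FD 20: (-24,8) -> (-44,8) [heading=180, draw]
FD 9: (-44,8) -> (-53,8) [heading=180, draw]
FD 5: (-53,8) -> (-58,8) [heading=180, draw]
FD 18: (-58,8) -> (-76,8) [heading=180, draw]
RT 90: heading 180 -> 90
BK 11: (-76,8) -> (-76,-3) [heading=90, draw]
FD 20: (-76,-3) -> (-76,17) [heading=90, draw]
BK 18: (-76,17) -> (-76,-1) [heading=90, draw]
FD 8: (-76,-1) -> (-76,7) [heading=90, draw]
PU: pen up
Final: pos=(-76,7), heading=90, 11 segment(s) drawn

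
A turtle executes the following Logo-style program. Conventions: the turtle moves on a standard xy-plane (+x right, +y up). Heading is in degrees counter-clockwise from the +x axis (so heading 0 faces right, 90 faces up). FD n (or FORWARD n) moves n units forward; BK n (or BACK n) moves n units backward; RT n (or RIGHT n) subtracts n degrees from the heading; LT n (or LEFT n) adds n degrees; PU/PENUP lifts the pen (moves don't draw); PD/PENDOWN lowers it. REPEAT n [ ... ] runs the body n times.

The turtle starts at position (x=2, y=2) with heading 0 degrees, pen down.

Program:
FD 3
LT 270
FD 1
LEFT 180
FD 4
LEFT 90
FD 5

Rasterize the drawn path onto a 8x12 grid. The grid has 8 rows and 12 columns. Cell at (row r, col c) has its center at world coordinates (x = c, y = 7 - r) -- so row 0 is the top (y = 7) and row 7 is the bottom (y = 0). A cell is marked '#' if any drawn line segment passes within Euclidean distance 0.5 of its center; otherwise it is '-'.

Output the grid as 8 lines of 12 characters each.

Segment 0: (2,2) -> (5,2)
Segment 1: (5,2) -> (5,1)
Segment 2: (5,1) -> (5,5)
Segment 3: (5,5) -> (0,5)

Answer: ------------
------------
######------
-----#------
-----#------
--####------
-----#------
------------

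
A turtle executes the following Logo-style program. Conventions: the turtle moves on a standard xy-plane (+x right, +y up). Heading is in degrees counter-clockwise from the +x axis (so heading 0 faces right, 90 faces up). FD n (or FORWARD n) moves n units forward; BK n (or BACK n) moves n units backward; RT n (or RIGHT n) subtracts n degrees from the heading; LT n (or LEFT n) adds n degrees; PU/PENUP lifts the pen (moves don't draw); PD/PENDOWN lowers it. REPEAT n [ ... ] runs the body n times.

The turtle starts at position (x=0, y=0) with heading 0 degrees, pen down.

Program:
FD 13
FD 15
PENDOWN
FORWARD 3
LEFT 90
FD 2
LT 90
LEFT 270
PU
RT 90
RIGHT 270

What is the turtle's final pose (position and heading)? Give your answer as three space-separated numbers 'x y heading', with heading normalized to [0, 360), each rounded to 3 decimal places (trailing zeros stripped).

Executing turtle program step by step:
Start: pos=(0,0), heading=0, pen down
FD 13: (0,0) -> (13,0) [heading=0, draw]
FD 15: (13,0) -> (28,0) [heading=0, draw]
PD: pen down
FD 3: (28,0) -> (31,0) [heading=0, draw]
LT 90: heading 0 -> 90
FD 2: (31,0) -> (31,2) [heading=90, draw]
LT 90: heading 90 -> 180
LT 270: heading 180 -> 90
PU: pen up
RT 90: heading 90 -> 0
RT 270: heading 0 -> 90
Final: pos=(31,2), heading=90, 4 segment(s) drawn

Answer: 31 2 90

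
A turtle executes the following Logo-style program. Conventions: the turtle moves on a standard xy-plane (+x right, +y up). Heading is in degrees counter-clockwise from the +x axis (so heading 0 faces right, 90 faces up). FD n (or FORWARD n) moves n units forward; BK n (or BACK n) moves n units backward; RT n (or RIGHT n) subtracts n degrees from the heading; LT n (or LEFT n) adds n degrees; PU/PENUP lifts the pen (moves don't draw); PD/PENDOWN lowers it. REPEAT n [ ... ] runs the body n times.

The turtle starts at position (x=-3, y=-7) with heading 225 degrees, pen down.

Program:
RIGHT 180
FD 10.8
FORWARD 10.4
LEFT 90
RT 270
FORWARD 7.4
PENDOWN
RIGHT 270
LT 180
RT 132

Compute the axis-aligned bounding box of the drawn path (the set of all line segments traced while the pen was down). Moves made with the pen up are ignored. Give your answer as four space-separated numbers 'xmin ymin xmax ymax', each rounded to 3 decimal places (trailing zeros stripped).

Executing turtle program step by step:
Start: pos=(-3,-7), heading=225, pen down
RT 180: heading 225 -> 45
FD 10.8: (-3,-7) -> (4.637,0.637) [heading=45, draw]
FD 10.4: (4.637,0.637) -> (11.991,7.991) [heading=45, draw]
LT 90: heading 45 -> 135
RT 270: heading 135 -> 225
FD 7.4: (11.991,7.991) -> (6.758,2.758) [heading=225, draw]
PD: pen down
RT 270: heading 225 -> 315
LT 180: heading 315 -> 135
RT 132: heading 135 -> 3
Final: pos=(6.758,2.758), heading=3, 3 segment(s) drawn

Segment endpoints: x in {-3, 4.637, 6.758, 11.991}, y in {-7, 0.637, 2.758, 7.991}
xmin=-3, ymin=-7, xmax=11.991, ymax=7.991

Answer: -3 -7 11.991 7.991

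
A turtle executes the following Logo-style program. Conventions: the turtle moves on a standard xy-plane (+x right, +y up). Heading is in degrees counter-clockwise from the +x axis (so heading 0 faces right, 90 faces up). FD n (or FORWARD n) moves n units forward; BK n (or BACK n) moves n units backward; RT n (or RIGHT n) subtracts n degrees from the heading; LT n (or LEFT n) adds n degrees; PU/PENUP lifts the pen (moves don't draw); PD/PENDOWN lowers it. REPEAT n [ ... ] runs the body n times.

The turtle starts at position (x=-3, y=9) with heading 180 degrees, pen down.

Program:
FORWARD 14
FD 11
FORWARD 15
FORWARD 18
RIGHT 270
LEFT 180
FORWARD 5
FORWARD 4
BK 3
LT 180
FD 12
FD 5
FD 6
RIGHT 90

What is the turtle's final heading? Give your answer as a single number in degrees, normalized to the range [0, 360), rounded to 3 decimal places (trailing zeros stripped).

Executing turtle program step by step:
Start: pos=(-3,9), heading=180, pen down
FD 14: (-3,9) -> (-17,9) [heading=180, draw]
FD 11: (-17,9) -> (-28,9) [heading=180, draw]
FD 15: (-28,9) -> (-43,9) [heading=180, draw]
FD 18: (-43,9) -> (-61,9) [heading=180, draw]
RT 270: heading 180 -> 270
LT 180: heading 270 -> 90
FD 5: (-61,9) -> (-61,14) [heading=90, draw]
FD 4: (-61,14) -> (-61,18) [heading=90, draw]
BK 3: (-61,18) -> (-61,15) [heading=90, draw]
LT 180: heading 90 -> 270
FD 12: (-61,15) -> (-61,3) [heading=270, draw]
FD 5: (-61,3) -> (-61,-2) [heading=270, draw]
FD 6: (-61,-2) -> (-61,-8) [heading=270, draw]
RT 90: heading 270 -> 180
Final: pos=(-61,-8), heading=180, 10 segment(s) drawn

Answer: 180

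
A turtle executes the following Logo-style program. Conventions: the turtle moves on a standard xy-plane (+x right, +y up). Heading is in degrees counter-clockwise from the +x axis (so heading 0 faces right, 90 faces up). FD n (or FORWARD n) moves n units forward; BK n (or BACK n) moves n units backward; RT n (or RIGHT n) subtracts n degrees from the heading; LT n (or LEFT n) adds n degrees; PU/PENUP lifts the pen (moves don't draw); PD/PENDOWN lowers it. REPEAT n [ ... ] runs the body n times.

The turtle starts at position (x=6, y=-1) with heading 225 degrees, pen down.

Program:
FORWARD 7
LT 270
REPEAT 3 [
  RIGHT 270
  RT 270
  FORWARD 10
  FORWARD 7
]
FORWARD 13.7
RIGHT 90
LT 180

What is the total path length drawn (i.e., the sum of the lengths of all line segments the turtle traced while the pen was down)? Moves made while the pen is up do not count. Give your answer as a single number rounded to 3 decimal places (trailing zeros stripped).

Executing turtle program step by step:
Start: pos=(6,-1), heading=225, pen down
FD 7: (6,-1) -> (1.05,-5.95) [heading=225, draw]
LT 270: heading 225 -> 135
REPEAT 3 [
  -- iteration 1/3 --
  RT 270: heading 135 -> 225
  RT 270: heading 225 -> 315
  FD 10: (1.05,-5.95) -> (8.121,-13.021) [heading=315, draw]
  FD 7: (8.121,-13.021) -> (13.071,-17.971) [heading=315, draw]
  -- iteration 2/3 --
  RT 270: heading 315 -> 45
  RT 270: heading 45 -> 135
  FD 10: (13.071,-17.971) -> (6,-10.899) [heading=135, draw]
  FD 7: (6,-10.899) -> (1.05,-5.95) [heading=135, draw]
  -- iteration 3/3 --
  RT 270: heading 135 -> 225
  RT 270: heading 225 -> 315
  FD 10: (1.05,-5.95) -> (8.121,-13.021) [heading=315, draw]
  FD 7: (8.121,-13.021) -> (13.071,-17.971) [heading=315, draw]
]
FD 13.7: (13.071,-17.971) -> (22.758,-27.658) [heading=315, draw]
RT 90: heading 315 -> 225
LT 180: heading 225 -> 45
Final: pos=(22.758,-27.658), heading=45, 8 segment(s) drawn

Segment lengths:
  seg 1: (6,-1) -> (1.05,-5.95), length = 7
  seg 2: (1.05,-5.95) -> (8.121,-13.021), length = 10
  seg 3: (8.121,-13.021) -> (13.071,-17.971), length = 7
  seg 4: (13.071,-17.971) -> (6,-10.899), length = 10
  seg 5: (6,-10.899) -> (1.05,-5.95), length = 7
  seg 6: (1.05,-5.95) -> (8.121,-13.021), length = 10
  seg 7: (8.121,-13.021) -> (13.071,-17.971), length = 7
  seg 8: (13.071,-17.971) -> (22.758,-27.658), length = 13.7
Total = 71.7

Answer: 71.7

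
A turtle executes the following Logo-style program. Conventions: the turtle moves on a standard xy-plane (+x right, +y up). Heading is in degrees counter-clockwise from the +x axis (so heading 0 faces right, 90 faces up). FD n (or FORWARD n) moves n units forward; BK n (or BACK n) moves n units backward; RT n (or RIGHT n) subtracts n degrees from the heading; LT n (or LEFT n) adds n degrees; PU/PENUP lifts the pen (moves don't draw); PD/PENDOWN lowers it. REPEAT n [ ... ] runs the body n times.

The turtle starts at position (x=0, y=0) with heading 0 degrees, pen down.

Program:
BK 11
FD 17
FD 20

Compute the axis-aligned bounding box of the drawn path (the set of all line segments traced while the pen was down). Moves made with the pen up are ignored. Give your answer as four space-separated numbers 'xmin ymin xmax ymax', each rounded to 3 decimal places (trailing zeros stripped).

Answer: -11 0 26 0

Derivation:
Executing turtle program step by step:
Start: pos=(0,0), heading=0, pen down
BK 11: (0,0) -> (-11,0) [heading=0, draw]
FD 17: (-11,0) -> (6,0) [heading=0, draw]
FD 20: (6,0) -> (26,0) [heading=0, draw]
Final: pos=(26,0), heading=0, 3 segment(s) drawn

Segment endpoints: x in {-11, 0, 6, 26}, y in {0}
xmin=-11, ymin=0, xmax=26, ymax=0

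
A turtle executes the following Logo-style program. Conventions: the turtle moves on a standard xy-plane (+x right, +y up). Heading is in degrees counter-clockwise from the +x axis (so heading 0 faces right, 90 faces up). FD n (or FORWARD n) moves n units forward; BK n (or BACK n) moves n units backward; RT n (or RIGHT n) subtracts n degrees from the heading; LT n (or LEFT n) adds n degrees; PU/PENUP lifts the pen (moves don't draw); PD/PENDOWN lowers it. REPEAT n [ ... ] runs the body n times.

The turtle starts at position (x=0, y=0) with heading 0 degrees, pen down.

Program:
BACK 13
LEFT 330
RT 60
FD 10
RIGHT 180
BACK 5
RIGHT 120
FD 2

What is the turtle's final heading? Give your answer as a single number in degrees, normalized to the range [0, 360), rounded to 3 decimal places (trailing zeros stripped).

Executing turtle program step by step:
Start: pos=(0,0), heading=0, pen down
BK 13: (0,0) -> (-13,0) [heading=0, draw]
LT 330: heading 0 -> 330
RT 60: heading 330 -> 270
FD 10: (-13,0) -> (-13,-10) [heading=270, draw]
RT 180: heading 270 -> 90
BK 5: (-13,-10) -> (-13,-15) [heading=90, draw]
RT 120: heading 90 -> 330
FD 2: (-13,-15) -> (-11.268,-16) [heading=330, draw]
Final: pos=(-11.268,-16), heading=330, 4 segment(s) drawn

Answer: 330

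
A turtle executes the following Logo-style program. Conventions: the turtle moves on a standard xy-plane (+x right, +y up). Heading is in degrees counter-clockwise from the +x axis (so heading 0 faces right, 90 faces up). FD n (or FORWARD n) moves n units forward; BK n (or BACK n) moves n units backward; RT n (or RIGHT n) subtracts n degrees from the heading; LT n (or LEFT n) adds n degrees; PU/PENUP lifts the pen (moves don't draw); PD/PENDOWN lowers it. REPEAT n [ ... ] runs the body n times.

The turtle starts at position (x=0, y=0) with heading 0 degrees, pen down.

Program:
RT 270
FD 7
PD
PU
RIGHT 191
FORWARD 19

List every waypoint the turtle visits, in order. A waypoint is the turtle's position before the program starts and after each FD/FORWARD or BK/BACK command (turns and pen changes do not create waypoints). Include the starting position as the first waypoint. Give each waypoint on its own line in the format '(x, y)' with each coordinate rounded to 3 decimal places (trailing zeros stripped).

Executing turtle program step by step:
Start: pos=(0,0), heading=0, pen down
RT 270: heading 0 -> 90
FD 7: (0,0) -> (0,7) [heading=90, draw]
PD: pen down
PU: pen up
RT 191: heading 90 -> 259
FD 19: (0,7) -> (-3.625,-11.651) [heading=259, move]
Final: pos=(-3.625,-11.651), heading=259, 1 segment(s) drawn
Waypoints (3 total):
(0, 0)
(0, 7)
(-3.625, -11.651)

Answer: (0, 0)
(0, 7)
(-3.625, -11.651)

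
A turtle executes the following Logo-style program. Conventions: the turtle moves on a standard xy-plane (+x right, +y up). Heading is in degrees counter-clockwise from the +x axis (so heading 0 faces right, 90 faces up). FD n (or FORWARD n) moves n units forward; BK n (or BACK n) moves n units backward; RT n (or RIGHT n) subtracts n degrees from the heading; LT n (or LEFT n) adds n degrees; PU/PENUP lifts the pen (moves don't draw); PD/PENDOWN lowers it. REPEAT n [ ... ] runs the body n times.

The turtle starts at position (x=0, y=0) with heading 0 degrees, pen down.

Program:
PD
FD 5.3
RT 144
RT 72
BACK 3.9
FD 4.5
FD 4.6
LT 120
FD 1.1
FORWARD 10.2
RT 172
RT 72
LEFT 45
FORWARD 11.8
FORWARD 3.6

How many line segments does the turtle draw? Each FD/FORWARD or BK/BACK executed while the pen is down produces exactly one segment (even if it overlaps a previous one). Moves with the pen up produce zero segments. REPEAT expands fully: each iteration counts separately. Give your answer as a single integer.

Executing turtle program step by step:
Start: pos=(0,0), heading=0, pen down
PD: pen down
FD 5.3: (0,0) -> (5.3,0) [heading=0, draw]
RT 144: heading 0 -> 216
RT 72: heading 216 -> 144
BK 3.9: (5.3,0) -> (8.455,-2.292) [heading=144, draw]
FD 4.5: (8.455,-2.292) -> (4.815,0.353) [heading=144, draw]
FD 4.6: (4.815,0.353) -> (1.093,3.056) [heading=144, draw]
LT 120: heading 144 -> 264
FD 1.1: (1.093,3.056) -> (0.978,1.963) [heading=264, draw]
FD 10.2: (0.978,1.963) -> (-0.088,-8.182) [heading=264, draw]
RT 172: heading 264 -> 92
RT 72: heading 92 -> 20
LT 45: heading 20 -> 65
FD 11.8: (-0.088,-8.182) -> (4.899,2.513) [heading=65, draw]
FD 3.6: (4.899,2.513) -> (6.42,5.776) [heading=65, draw]
Final: pos=(6.42,5.776), heading=65, 8 segment(s) drawn
Segments drawn: 8

Answer: 8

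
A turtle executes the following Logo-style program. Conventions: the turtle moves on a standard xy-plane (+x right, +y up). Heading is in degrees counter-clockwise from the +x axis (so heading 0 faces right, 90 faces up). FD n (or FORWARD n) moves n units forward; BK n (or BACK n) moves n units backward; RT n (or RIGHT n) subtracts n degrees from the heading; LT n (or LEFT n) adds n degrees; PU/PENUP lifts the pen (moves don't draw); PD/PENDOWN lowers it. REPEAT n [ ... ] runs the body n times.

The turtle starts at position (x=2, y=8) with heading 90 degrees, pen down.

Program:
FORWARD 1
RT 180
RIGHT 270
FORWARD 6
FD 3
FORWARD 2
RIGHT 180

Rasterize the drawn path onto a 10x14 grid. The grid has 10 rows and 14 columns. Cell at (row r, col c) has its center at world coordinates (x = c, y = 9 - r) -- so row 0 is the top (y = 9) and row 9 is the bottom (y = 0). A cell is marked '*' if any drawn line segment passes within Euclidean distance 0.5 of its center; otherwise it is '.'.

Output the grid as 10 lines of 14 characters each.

Segment 0: (2,8) -> (2,9)
Segment 1: (2,9) -> (8,9)
Segment 2: (8,9) -> (11,9)
Segment 3: (11,9) -> (13,9)

Answer: ..************
..*...........
..............
..............
..............
..............
..............
..............
..............
..............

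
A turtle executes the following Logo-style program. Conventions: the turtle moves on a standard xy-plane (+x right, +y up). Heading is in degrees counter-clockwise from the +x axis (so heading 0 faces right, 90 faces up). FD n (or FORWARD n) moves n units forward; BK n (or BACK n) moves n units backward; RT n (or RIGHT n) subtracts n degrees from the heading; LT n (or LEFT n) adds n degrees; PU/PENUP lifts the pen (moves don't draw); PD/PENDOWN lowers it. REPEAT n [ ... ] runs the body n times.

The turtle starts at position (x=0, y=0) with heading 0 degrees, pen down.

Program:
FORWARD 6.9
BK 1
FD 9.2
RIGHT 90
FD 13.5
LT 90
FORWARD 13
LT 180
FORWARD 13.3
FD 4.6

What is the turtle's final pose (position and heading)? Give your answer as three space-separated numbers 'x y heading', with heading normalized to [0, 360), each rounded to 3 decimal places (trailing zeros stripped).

Answer: 10.2 -13.5 180

Derivation:
Executing turtle program step by step:
Start: pos=(0,0), heading=0, pen down
FD 6.9: (0,0) -> (6.9,0) [heading=0, draw]
BK 1: (6.9,0) -> (5.9,0) [heading=0, draw]
FD 9.2: (5.9,0) -> (15.1,0) [heading=0, draw]
RT 90: heading 0 -> 270
FD 13.5: (15.1,0) -> (15.1,-13.5) [heading=270, draw]
LT 90: heading 270 -> 0
FD 13: (15.1,-13.5) -> (28.1,-13.5) [heading=0, draw]
LT 180: heading 0 -> 180
FD 13.3: (28.1,-13.5) -> (14.8,-13.5) [heading=180, draw]
FD 4.6: (14.8,-13.5) -> (10.2,-13.5) [heading=180, draw]
Final: pos=(10.2,-13.5), heading=180, 7 segment(s) drawn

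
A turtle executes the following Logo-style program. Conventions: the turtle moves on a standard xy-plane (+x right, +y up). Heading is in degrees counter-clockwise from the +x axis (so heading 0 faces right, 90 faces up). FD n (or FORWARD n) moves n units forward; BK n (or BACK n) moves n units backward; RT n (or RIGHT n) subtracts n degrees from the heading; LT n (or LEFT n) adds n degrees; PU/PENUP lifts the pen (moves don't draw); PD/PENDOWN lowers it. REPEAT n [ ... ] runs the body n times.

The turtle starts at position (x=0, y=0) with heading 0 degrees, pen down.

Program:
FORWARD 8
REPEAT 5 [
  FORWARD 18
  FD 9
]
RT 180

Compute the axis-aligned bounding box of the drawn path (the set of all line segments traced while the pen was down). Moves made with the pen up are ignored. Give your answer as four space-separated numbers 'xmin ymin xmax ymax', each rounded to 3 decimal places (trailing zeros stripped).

Executing turtle program step by step:
Start: pos=(0,0), heading=0, pen down
FD 8: (0,0) -> (8,0) [heading=0, draw]
REPEAT 5 [
  -- iteration 1/5 --
  FD 18: (8,0) -> (26,0) [heading=0, draw]
  FD 9: (26,0) -> (35,0) [heading=0, draw]
  -- iteration 2/5 --
  FD 18: (35,0) -> (53,0) [heading=0, draw]
  FD 9: (53,0) -> (62,0) [heading=0, draw]
  -- iteration 3/5 --
  FD 18: (62,0) -> (80,0) [heading=0, draw]
  FD 9: (80,0) -> (89,0) [heading=0, draw]
  -- iteration 4/5 --
  FD 18: (89,0) -> (107,0) [heading=0, draw]
  FD 9: (107,0) -> (116,0) [heading=0, draw]
  -- iteration 5/5 --
  FD 18: (116,0) -> (134,0) [heading=0, draw]
  FD 9: (134,0) -> (143,0) [heading=0, draw]
]
RT 180: heading 0 -> 180
Final: pos=(143,0), heading=180, 11 segment(s) drawn

Segment endpoints: x in {0, 8, 26, 35, 53, 62, 80, 89, 107, 116, 134, 143}, y in {0}
xmin=0, ymin=0, xmax=143, ymax=0

Answer: 0 0 143 0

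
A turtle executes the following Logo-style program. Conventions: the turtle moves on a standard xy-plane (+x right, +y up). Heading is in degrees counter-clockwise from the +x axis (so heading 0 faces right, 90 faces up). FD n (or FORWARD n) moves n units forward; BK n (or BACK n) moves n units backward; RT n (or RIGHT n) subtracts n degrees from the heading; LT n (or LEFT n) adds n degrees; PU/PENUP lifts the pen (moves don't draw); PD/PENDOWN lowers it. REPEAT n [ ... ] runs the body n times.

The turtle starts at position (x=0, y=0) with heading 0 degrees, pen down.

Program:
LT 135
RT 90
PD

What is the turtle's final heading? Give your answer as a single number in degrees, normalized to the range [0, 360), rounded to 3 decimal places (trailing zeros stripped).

Executing turtle program step by step:
Start: pos=(0,0), heading=0, pen down
LT 135: heading 0 -> 135
RT 90: heading 135 -> 45
PD: pen down
Final: pos=(0,0), heading=45, 0 segment(s) drawn

Answer: 45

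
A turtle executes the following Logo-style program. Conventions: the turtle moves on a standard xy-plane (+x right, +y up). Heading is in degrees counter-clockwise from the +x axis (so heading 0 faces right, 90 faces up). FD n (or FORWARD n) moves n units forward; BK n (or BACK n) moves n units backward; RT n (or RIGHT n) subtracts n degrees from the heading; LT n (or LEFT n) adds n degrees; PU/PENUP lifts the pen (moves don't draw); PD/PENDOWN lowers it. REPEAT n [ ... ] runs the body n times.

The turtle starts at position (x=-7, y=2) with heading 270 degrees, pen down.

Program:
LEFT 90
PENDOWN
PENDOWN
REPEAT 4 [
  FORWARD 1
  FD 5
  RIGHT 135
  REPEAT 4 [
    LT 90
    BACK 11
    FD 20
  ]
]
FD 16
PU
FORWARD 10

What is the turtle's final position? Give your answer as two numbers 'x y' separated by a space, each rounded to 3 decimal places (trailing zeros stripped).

Answer: -27 -0.485

Derivation:
Executing turtle program step by step:
Start: pos=(-7,2), heading=270, pen down
LT 90: heading 270 -> 0
PD: pen down
PD: pen down
REPEAT 4 [
  -- iteration 1/4 --
  FD 1: (-7,2) -> (-6,2) [heading=0, draw]
  FD 5: (-6,2) -> (-1,2) [heading=0, draw]
  RT 135: heading 0 -> 225
  REPEAT 4 [
    -- iteration 1/4 --
    LT 90: heading 225 -> 315
    BK 11: (-1,2) -> (-8.778,9.778) [heading=315, draw]
    FD 20: (-8.778,9.778) -> (5.364,-4.364) [heading=315, draw]
    -- iteration 2/4 --
    LT 90: heading 315 -> 45
    BK 11: (5.364,-4.364) -> (-2.414,-12.142) [heading=45, draw]
    FD 20: (-2.414,-12.142) -> (11.728,2) [heading=45, draw]
    -- iteration 3/4 --
    LT 90: heading 45 -> 135
    BK 11: (11.728,2) -> (19.506,-5.778) [heading=135, draw]
    FD 20: (19.506,-5.778) -> (5.364,8.364) [heading=135, draw]
    -- iteration 4/4 --
    LT 90: heading 135 -> 225
    BK 11: (5.364,8.364) -> (13.142,16.142) [heading=225, draw]
    FD 20: (13.142,16.142) -> (-1,2) [heading=225, draw]
  ]
  -- iteration 2/4 --
  FD 1: (-1,2) -> (-1.707,1.293) [heading=225, draw]
  FD 5: (-1.707,1.293) -> (-5.243,-2.243) [heading=225, draw]
  RT 135: heading 225 -> 90
  REPEAT 4 [
    -- iteration 1/4 --
    LT 90: heading 90 -> 180
    BK 11: (-5.243,-2.243) -> (5.757,-2.243) [heading=180, draw]
    FD 20: (5.757,-2.243) -> (-14.243,-2.243) [heading=180, draw]
    -- iteration 2/4 --
    LT 90: heading 180 -> 270
    BK 11: (-14.243,-2.243) -> (-14.243,8.757) [heading=270, draw]
    FD 20: (-14.243,8.757) -> (-14.243,-11.243) [heading=270, draw]
    -- iteration 3/4 --
    LT 90: heading 270 -> 0
    BK 11: (-14.243,-11.243) -> (-25.243,-11.243) [heading=0, draw]
    FD 20: (-25.243,-11.243) -> (-5.243,-11.243) [heading=0, draw]
    -- iteration 4/4 --
    LT 90: heading 0 -> 90
    BK 11: (-5.243,-11.243) -> (-5.243,-22.243) [heading=90, draw]
    FD 20: (-5.243,-22.243) -> (-5.243,-2.243) [heading=90, draw]
  ]
  -- iteration 3/4 --
  FD 1: (-5.243,-2.243) -> (-5.243,-1.243) [heading=90, draw]
  FD 5: (-5.243,-1.243) -> (-5.243,3.757) [heading=90, draw]
  RT 135: heading 90 -> 315
  REPEAT 4 [
    -- iteration 1/4 --
    LT 90: heading 315 -> 45
    BK 11: (-5.243,3.757) -> (-13.021,-4.021) [heading=45, draw]
    FD 20: (-13.021,-4.021) -> (1.121,10.121) [heading=45, draw]
    -- iteration 2/4 --
    LT 90: heading 45 -> 135
    BK 11: (1.121,10.121) -> (8.899,2.343) [heading=135, draw]
    FD 20: (8.899,2.343) -> (-5.243,16.485) [heading=135, draw]
    -- iteration 3/4 --
    LT 90: heading 135 -> 225
    BK 11: (-5.243,16.485) -> (2.536,24.263) [heading=225, draw]
    FD 20: (2.536,24.263) -> (-11.607,10.121) [heading=225, draw]
    -- iteration 4/4 --
    LT 90: heading 225 -> 315
    BK 11: (-11.607,10.121) -> (-19.385,17.899) [heading=315, draw]
    FD 20: (-19.385,17.899) -> (-5.243,3.757) [heading=315, draw]
  ]
  -- iteration 4/4 --
  FD 1: (-5.243,3.757) -> (-4.536,3.05) [heading=315, draw]
  FD 5: (-4.536,3.05) -> (-1,-0.485) [heading=315, draw]
  RT 135: heading 315 -> 180
  REPEAT 4 [
    -- iteration 1/4 --
    LT 90: heading 180 -> 270
    BK 11: (-1,-0.485) -> (-1,10.515) [heading=270, draw]
    FD 20: (-1,10.515) -> (-1,-9.485) [heading=270, draw]
    -- iteration 2/4 --
    LT 90: heading 270 -> 0
    BK 11: (-1,-9.485) -> (-12,-9.485) [heading=0, draw]
    FD 20: (-12,-9.485) -> (8,-9.485) [heading=0, draw]
    -- iteration 3/4 --
    LT 90: heading 0 -> 90
    BK 11: (8,-9.485) -> (8,-20.485) [heading=90, draw]
    FD 20: (8,-20.485) -> (8,-0.485) [heading=90, draw]
    -- iteration 4/4 --
    LT 90: heading 90 -> 180
    BK 11: (8,-0.485) -> (19,-0.485) [heading=180, draw]
    FD 20: (19,-0.485) -> (-1,-0.485) [heading=180, draw]
  ]
]
FD 16: (-1,-0.485) -> (-17,-0.485) [heading=180, draw]
PU: pen up
FD 10: (-17,-0.485) -> (-27,-0.485) [heading=180, move]
Final: pos=(-27,-0.485), heading=180, 41 segment(s) drawn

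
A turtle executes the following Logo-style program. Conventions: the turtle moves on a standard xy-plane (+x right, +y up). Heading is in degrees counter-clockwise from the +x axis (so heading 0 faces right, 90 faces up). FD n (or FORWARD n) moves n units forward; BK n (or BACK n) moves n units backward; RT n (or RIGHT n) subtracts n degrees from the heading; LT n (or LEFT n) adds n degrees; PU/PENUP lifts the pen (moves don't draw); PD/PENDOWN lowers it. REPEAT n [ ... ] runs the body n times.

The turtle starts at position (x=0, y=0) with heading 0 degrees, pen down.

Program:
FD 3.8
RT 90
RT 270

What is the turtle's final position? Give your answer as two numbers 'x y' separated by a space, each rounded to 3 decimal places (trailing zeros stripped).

Executing turtle program step by step:
Start: pos=(0,0), heading=0, pen down
FD 3.8: (0,0) -> (3.8,0) [heading=0, draw]
RT 90: heading 0 -> 270
RT 270: heading 270 -> 0
Final: pos=(3.8,0), heading=0, 1 segment(s) drawn

Answer: 3.8 0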